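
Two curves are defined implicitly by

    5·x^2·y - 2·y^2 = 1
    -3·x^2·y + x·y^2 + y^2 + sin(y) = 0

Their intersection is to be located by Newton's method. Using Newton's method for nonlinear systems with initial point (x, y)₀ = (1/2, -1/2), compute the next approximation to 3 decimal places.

At (1/2, -1/2): F = (-2.125, 0.27057).
Jacobian J = [[10·x·y, 5·x^2 - 4·y], [-6·x·y + y^2, -3·x^2 + 2·x·y + 2·y + cos(y)]].
At the point, J = [[-2.500, 3.250], [1.750, -1.37242]] (det J = -2.25646).
Solving J·Δ = −F gives Δ = (0.903, 1.348).
Then the next iterate is (x, y)₁ = (1.403, 0.848).

(1.403, 0.848)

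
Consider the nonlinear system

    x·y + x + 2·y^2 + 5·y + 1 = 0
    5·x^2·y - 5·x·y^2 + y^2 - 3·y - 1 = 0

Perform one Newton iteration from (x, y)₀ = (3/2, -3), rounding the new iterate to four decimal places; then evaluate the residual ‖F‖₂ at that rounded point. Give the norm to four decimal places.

20.8823

At (3/2, -3): F = (1.0000, -84.2500).
Jacobian J = [[y + 1, x + 4·y + 5], [10·x·y - 5·y^2, 5·x^2 - 10·x·y + 2·y - 3]].
At the point, J = [[-2.0000, -5.5000], [-90.0000, 47.2500]] (det J = -589.5000).
Solving J·Δ = −F gives Δ = (-0.7059, 0.4385).
Then the next iterate is (x, y)₁ = (0.7941, -2.5615).
Re-evaluating at (0.7941, -2.5615): F = (0.075077, -20.882132), so ‖F‖₂ = 20.8823.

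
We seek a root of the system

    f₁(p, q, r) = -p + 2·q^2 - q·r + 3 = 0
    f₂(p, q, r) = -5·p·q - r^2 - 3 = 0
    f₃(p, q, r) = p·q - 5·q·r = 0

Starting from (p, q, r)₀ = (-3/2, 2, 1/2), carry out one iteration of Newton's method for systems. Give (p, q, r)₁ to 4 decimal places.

(-1.4908, 0.4232, 0.3325)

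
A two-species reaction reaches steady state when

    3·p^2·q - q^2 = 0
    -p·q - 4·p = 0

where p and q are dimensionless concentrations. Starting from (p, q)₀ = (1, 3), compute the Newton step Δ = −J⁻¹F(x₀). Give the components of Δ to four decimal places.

At (1, 3): F = (0.0000, -7.0000).
Jacobian J = [[6·p·q, 3·p^2 - 2·q], [-q - 4, -p]].
At the point, J = [[18.0000, -3.0000], [-7.0000, -1.0000]] (det J = -39.0000).
Solving J·Δ = −F gives Δ = (-0.5385, -3.2308).

(-0.5385, -3.2308)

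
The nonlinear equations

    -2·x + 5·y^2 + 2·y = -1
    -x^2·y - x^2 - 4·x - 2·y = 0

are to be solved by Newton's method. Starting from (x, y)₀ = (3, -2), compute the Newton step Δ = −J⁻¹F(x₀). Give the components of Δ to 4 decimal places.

At (3, -2): F = (11.0000, 1.0000).
Jacobian J = [[-2, 10·y + 2], [-2·x·y - 2·x - 4, -x^2 - 2]].
At the point, J = [[-2.0000, -18.0000], [2.0000, -11.0000]] (det J = 58.0000).
Solving J·Δ = −F gives Δ = (1.7759, 0.4138).

(1.7759, 0.4138)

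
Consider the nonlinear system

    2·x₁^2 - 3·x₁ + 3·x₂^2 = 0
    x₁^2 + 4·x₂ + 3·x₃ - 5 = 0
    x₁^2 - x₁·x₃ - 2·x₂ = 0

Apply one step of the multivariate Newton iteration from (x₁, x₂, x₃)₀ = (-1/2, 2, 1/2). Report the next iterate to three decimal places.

(-0.983, 0.632, 0.580)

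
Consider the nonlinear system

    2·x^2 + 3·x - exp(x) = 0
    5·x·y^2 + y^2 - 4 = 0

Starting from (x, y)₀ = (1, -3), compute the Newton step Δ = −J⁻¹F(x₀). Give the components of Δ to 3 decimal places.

(-0.533, 0.723)

At (1, -3): F = (2.28172, 50.000).
Jacobian J = [[4·x - exp(x) + 3, 0], [5·y^2, 10·x·y + 2·y]].
At the point, J = [[4.28172, 0.000], [45.000, -36.000]] (det J = -154.14185).
Solving J·Δ = −F gives Δ = (-0.533, 0.723).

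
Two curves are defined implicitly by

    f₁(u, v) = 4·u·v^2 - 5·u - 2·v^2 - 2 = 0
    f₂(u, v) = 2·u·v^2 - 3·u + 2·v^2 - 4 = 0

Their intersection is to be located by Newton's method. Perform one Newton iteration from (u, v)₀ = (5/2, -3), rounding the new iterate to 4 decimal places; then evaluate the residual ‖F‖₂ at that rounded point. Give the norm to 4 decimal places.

At (5/2, -3): F = (57.5000, 51.5000).
Jacobian J = [[4·v^2 - 5, 8·u·v - 4·v], [2·v^2 - 3, 4·u·v + 4·v]].
At the point, J = [[31.0000, -48.0000], [15.0000, -42.0000]] (det J = -582.0000).
Solving J·Δ = −F gives Δ = (0.0979, 1.2612).
Then the next iterate is (u, v)₁ = (2.5979, -1.7388).
Re-evaluating at (2.5979, -1.7388): F = (10.381877, 9.962265), so ‖F‖₂ = 14.3885.

14.3885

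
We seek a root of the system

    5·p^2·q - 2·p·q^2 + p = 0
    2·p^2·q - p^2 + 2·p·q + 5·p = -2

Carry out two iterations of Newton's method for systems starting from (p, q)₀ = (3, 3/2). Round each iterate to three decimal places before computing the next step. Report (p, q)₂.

(11.611, -0.314)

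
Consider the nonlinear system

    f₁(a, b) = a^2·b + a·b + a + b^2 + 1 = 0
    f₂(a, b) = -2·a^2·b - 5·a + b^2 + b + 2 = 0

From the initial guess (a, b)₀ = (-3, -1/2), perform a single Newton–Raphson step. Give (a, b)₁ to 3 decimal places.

At (-3, -1/2): F = (-4.750, 25.750).
Jacobian J = [[2·a·b + b + 1, a^2 + a + 2·b], [-4·a·b - 5, -2·a^2 + 2·b + 1]].
At the point, J = [[3.500, 5.000], [-11.000, -18.000]] (det J = -8.000).
Solving J·Δ = −F gives Δ = (-5.406, 4.734).
Then the next iterate is (a, b)₁ = (-8.406, 4.234).

(-8.406, 4.234)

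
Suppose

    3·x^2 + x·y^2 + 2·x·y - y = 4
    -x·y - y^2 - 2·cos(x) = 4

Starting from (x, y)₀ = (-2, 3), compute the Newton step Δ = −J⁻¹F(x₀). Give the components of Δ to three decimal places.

(-0.052, -1.480)

At (-2, 3): F = (-25.000, -6.16771).
Jacobian J = [[6·x + y^2 + 2·y, 2·x·y + 2·x - 1], [-y + 2·sin(x), -x - 2·y]].
At the point, J = [[3.000, -17.000], [-4.81859, -4.000]] (det J = -93.91611).
Solving J·Δ = −F gives Δ = (-0.052, -1.480).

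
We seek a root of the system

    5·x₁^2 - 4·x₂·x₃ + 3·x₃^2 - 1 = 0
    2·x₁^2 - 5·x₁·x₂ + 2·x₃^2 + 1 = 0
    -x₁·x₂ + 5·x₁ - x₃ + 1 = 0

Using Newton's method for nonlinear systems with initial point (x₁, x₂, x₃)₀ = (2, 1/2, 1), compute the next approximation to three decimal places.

At (2, 1/2, 1): F = (20.000, 6.000, 9.000).
Jacobian J = [[10·x₁, -4·x₃, -4·x₂ + 6·x₃], [4·x₁ - 5·x₂, -5·x₁, 4·x₃], [-x₂ + 5, -x₁, -1]].
At the point, J = [[20.000, -4.000, 4.000], [5.500, -10.000, 4.000], [4.500, -2.000, -1.000]] (det J = 402.000).
Solving J·Δ = −F gives Δ = (-1.254, 0.697, 1.965).
Then the next iterate is (x₁, x₂, x₃)₁ = (0.746, 1.197, 2.965).

(0.746, 1.197, 2.965)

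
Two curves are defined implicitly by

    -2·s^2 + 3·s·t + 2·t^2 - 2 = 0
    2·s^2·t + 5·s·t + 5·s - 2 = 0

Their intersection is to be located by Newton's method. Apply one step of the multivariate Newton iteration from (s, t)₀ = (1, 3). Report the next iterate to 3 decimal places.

(0.553, 1.616)

At (1, 3): F = (23.000, 24.000).
Jacobian J = [[-4·s + 3·t, 3·s + 4·t], [4·s·t + 5·t + 5, 2·s^2 + 5·s]].
At the point, J = [[5.000, 15.000], [32.000, 7.000]] (det J = -445.000).
Solving J·Δ = −F gives Δ = (-0.447, -1.384).
Then the next iterate is (s, t)₁ = (0.553, 1.616).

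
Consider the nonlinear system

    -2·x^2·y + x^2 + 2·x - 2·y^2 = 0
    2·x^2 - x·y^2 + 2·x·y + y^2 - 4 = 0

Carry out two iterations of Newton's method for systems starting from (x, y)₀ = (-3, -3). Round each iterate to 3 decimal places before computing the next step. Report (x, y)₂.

(-1.833, -0.444)

At (-3, -3): F = (39.000, 68.000).
Jacobian J = [[-4·x·y + 2·x + 2, -2·x^2 - 4·y], [4·x - y^2 + 2·y, -2·x·y + 2·x + 2·y]].
At the point, J = [[-40.000, -6.000], [-27.000, -30.000]] (det J = 1038.000).
Solving J·Δ = −F gives Δ = (0.734, 1.606).
Then the next iterate is (x, y)₁ = (-2.266, -1.394).
Round to (-2.266, -1.394) and repeat: F = (11.03198, 18.93373), J = [[-15.16722, -4.69351], [-13.79524, -13.63761]].
Δ = (0.433, 0.950), so (x, y)₂ = (-1.833, -0.444).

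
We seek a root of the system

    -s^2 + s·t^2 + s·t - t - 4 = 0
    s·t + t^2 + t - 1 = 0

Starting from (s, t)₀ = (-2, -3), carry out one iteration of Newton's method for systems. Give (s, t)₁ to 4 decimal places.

At (-2, -3): F = (-17.0000, 11.0000).
Jacobian J = [[-2·s + t^2 + t, 2·s·t + s - 1], [t, s + 2·t + 1]].
At the point, J = [[10.0000, 9.0000], [-3.0000, -7.0000]] (det J = -43.0000).
Solving J·Δ = −F gives Δ = (0.4651, 1.3721).
Then the next iterate is (s, t)₁ = (-1.5349, -1.6279).

(-1.5349, -1.6279)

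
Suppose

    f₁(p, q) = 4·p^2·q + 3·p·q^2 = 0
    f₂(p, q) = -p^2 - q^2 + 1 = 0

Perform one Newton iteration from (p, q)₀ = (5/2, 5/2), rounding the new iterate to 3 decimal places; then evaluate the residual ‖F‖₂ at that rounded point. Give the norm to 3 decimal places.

At (5/2, 5/2): F = (109.375, -11.500).
Jacobian J = [[8·p·q + 3·q^2, 4·p^2 + 6·p·q], [-2·p, -2·q]].
At the point, J = [[68.750, 62.500], [-5.000, -5.000]] (det J = -31.250).
Solving J·Δ = −F gives Δ = (5.500, -7.800).
Then the next iterate is (p, q)₁ = (8.000, -5.300).
Re-evaluating at (8.000, -5.300): F = (-682.640, -91.090), so ‖F‖₂ = 688.691.

688.691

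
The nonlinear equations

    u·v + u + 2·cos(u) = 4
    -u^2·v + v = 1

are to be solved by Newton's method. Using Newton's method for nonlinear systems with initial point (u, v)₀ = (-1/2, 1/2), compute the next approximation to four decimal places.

(0.7218, 0.5188)

At (-1/2, 1/2): F = (-2.994835, -0.6250).
Jacobian J = [[v - 2·sin(u) + 1, u], [-2·u·v, -u^2 + 1]].
At the point, J = [[2.458851, -0.5000], [0.5000, 0.7500]] (det J = 2.094138).
Solving J·Δ = −F gives Δ = (1.2218, 0.0188).
Then the next iterate is (u, v)₁ = (0.7218, 0.5188).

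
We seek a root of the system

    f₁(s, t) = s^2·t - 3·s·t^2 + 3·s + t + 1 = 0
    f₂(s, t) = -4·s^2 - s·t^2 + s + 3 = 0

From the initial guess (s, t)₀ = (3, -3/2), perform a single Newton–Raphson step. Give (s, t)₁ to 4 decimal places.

(1.6181, -1.2938)

At (3, -3/2): F = (-25.2500, -36.7500).
Jacobian J = [[2·s·t - 3·t^2 + 3, s^2 - 6·s·t + 1], [-8·s - t^2 + 1, -2·s·t]].
At the point, J = [[-12.7500, 37.0000], [-25.2500, 9.0000]] (det J = 819.5000).
Solving J·Δ = −F gives Δ = (-1.3819, 0.2062).
Then the next iterate is (s, t)₁ = (1.6181, -1.2938).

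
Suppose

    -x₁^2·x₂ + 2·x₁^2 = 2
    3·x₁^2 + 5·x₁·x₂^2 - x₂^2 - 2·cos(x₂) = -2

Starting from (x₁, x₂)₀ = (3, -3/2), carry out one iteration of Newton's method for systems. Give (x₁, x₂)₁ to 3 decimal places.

(1.858, -0.887)

At (3, -3/2): F = (29.500, 60.35853).
Jacobian J = [[-2·x₁·x₂ + 4·x₁, -x₁^2], [6·x₁ + 5·x₂^2, 10·x₁·x₂ - 2·x₂ + 2·sin(x₂)]].
At the point, J = [[21.000, -9.000], [29.250, -43.99499]] (det J = -660.64479).
Solving J·Δ = −F gives Δ = (-1.142, 0.613).
Then the next iterate is (x₁, x₂)₁ = (1.858, -0.887).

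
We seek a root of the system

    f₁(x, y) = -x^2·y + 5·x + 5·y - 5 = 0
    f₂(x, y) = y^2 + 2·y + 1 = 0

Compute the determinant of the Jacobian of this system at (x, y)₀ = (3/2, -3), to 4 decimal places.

J = [[-2·x·y + 5, -x^2 + 5], [0, 2·y + 2]].
At the point, J = [[14.0000, 2.7500], [0.0000, -4.0000]].
det J = -56.0000.

-56.0000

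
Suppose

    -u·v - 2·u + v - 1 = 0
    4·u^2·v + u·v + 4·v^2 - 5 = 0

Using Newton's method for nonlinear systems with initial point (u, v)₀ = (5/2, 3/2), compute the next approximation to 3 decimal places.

(-0.335, 2.615)

At (5/2, 3/2): F = (-8.250, 45.250).
Jacobian J = [[-v - 2, -u + 1], [8·u·v + v, 4·u^2 + u + 8·v]].
At the point, J = [[-3.500, -1.500], [31.500, 39.500]] (det J = -91.000).
Solving J·Δ = −F gives Δ = (-2.835, 1.115).
Then the next iterate is (u, v)₁ = (-0.335, 2.615).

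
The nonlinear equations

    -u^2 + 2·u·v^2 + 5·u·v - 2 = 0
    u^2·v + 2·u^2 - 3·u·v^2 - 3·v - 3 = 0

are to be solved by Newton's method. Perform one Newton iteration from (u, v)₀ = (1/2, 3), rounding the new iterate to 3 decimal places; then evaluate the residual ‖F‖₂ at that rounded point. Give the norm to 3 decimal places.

4.039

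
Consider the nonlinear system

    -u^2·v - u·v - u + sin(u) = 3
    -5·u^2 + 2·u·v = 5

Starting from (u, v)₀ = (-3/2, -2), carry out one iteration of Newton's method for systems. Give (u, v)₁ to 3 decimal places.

(-1.296, -4.669)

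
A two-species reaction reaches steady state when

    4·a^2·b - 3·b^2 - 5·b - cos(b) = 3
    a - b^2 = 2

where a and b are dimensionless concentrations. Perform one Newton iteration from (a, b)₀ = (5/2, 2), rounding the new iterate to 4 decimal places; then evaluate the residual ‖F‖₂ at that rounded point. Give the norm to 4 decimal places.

At (5/2, 2): F = (25.416147, -3.5000).
Jacobian J = [[8·a·b, 4·a^2 - 6·b + sin(b) - 5], [1, -2·b]].
At the point, J = [[40.0000, 8.909297], [1.0000, -4.0000]] (det J = -168.909297).
Solving J·Δ = −F gives Δ = (-0.4173, -0.9793).
Then the next iterate is (a, b)₁ = (2.0827, 1.0207).
Re-evaluating at (2.0827, 1.0207): F = (5.957959, -0.959128), so ‖F‖₂ = 6.0347.

6.0347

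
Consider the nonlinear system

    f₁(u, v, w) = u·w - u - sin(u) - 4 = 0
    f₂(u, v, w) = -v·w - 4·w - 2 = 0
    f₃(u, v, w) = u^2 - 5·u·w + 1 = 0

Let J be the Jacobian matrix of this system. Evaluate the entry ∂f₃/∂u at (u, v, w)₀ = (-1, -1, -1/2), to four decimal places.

∂f₃/∂u = 2·u - 5·w.
At (-1, -1, -1/2) this is 0.5000.

0.5000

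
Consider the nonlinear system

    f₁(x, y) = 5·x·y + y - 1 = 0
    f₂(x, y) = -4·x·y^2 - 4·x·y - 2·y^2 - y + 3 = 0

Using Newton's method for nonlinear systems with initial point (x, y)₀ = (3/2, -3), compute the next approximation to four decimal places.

(-0.1509, -2.7956)

At (3/2, -3): F = (-26.5000, -48.0000).
Jacobian J = [[5·y, 5·x + 1], [-4·y^2 - 4·y, -8·x·y - 4·x - 4·y - 1]].
At the point, J = [[-15.0000, 8.5000], [-24.0000, 41.0000]] (det J = -411.0000).
Solving J·Δ = −F gives Δ = (-1.6509, 0.2044).
Then the next iterate is (x, y)₁ = (-0.1509, -2.7956).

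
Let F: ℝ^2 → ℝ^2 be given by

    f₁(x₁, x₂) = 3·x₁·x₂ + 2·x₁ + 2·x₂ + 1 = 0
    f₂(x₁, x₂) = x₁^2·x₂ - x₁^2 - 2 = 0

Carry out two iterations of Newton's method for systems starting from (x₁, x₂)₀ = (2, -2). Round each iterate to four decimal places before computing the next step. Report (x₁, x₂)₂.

(0.2205, -0.8016)

At (2, -2): F = (-11.0000, -14.0000).
Jacobian J = [[3·x₂ + 2, 3·x₁ + 2], [2·x₁·x₂ - 2·x₁, x₁^2]].
At the point, J = [[-4.0000, 8.0000], [-12.0000, 4.0000]] (det J = 80.0000).
Solving J·Δ = −F gives Δ = (-0.8500, 0.9500).
Then the next iterate is (x₁, x₂)₁ = (1.1500, -1.0500).
Round to (1.1500, -1.0500) and repeat: F = (-2.4225, -4.711125), J = [[-1.1500, 5.4500], [-4.7150, 1.3225]].
Δ = (-0.9295, 0.2484), so (x₁, x₂)₂ = (0.2205, -0.8016).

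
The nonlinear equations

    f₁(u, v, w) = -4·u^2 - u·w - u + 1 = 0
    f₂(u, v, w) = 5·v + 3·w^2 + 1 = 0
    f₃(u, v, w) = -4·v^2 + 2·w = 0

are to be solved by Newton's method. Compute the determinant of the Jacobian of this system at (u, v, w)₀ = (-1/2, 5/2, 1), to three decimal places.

J = [[-8·u - w - 1, 0, -u], [0, 5, 6·w], [0, -8·v, 2]].
At the point, J = [[2.000, 0.000, 0.500], [0.000, 5.000, 6.000], [0.000, -20.000, 2.000]].
det J = 260.000.

260.000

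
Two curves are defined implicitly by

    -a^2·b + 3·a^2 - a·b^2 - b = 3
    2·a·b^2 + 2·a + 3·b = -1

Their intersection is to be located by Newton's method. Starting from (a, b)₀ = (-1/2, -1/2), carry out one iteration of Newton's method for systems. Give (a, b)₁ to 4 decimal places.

At (-1/2, -1/2): F = (-1.5000, -1.7500).
Jacobian J = [[-2·a·b + 6·a - b^2, -a^2 - 2·a·b - 1], [2·b^2 + 2, 4·a·b + 3]].
At the point, J = [[-3.7500, -1.7500], [2.5000, 4.0000]] (det J = -10.6250).
Solving J·Δ = −F gives Δ = (-0.8529, 0.9706).
Then the next iterate is (a, b)₁ = (-1.3529, 0.4706).

(-1.3529, 0.4706)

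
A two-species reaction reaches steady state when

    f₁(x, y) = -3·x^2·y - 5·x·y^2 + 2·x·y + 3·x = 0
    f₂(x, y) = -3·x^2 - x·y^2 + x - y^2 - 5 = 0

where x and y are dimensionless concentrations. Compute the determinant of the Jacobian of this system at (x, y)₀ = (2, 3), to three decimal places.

-64.000

J = [[-6·x·y - 5·y^2 + 2·y + 3, -3·x^2 - 10·x·y + 2·x], [-6·x - y^2 + 1, -2·x·y - 2·y]].
At the point, J = [[-72.000, -68.000], [-20.000, -18.000]].
det J = -64.000.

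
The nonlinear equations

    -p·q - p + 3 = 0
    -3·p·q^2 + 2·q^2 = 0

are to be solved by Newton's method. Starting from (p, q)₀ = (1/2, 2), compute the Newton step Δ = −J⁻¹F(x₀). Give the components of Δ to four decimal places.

At (1/2, 2): F = (1.5000, 2.0000).
Jacobian J = [[-q - 1, -p], [-3·q^2, -6·p·q + 4·q]].
At the point, J = [[-3.0000, -0.5000], [-12.0000, 2.0000]] (det J = -12.0000).
Solving J·Δ = −F gives Δ = (0.3333, 1.0000).

(0.3333, 1.0000)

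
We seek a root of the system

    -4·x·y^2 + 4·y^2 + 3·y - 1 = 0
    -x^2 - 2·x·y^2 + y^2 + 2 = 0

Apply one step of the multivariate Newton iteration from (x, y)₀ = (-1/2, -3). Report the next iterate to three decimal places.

(0.459, -2.713)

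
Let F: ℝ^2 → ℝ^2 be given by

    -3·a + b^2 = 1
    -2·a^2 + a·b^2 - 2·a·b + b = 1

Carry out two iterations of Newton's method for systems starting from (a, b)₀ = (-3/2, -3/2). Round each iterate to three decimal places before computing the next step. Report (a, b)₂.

(-0.893, -0.435)

At (-3/2, -3/2): F = (5.750, -14.875).
Jacobian J = [[-3, 2·b], [-4·a + b^2 - 2·b, 2·a·b - 2·a + 1]].
At the point, J = [[-3.000, -3.000], [11.250, 8.500]] (det J = 8.250).
Solving J·Δ = −F gives Δ = (-0.515, 2.432).
Then the next iterate is (a, b)₁ = (-2.015, 0.932).
Round to (-2.015, 0.932) and repeat: F = (5.91362, -6.18277), J = [[-3.000, 1.864], [7.06462, 1.27404]].
Δ = (1.122, -1.367), so (a, b)₂ = (-0.893, -0.435).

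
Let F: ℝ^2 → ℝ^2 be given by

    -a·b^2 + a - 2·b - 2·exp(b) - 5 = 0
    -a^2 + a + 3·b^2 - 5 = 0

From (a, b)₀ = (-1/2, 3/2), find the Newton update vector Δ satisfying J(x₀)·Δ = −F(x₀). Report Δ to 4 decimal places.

(17.9219, -4.0938)

At (-1/2, 3/2): F = (-16.338378, 1.0000).
Jacobian J = [[-b^2 + 1, -2·a·b - 2·exp(b) - 2], [-2·a + 1, 6·b]].
At the point, J = [[-1.2500, -9.463378], [2.0000, 9.0000]] (det J = 7.676756).
Solving J·Δ = −F gives Δ = (17.9219, -4.0938).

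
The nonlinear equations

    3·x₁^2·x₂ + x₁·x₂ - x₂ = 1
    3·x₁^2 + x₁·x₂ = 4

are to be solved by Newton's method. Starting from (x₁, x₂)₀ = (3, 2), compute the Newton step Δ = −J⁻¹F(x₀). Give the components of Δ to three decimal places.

At (3, 2): F = (57.000, 29.000).
Jacobian J = [[6·x₁·x₂ + x₂, 3·x₁^2 + x₁ - 1], [6·x₁ + x₂, x₁]].
At the point, J = [[38.000, 29.000], [20.000, 3.000]] (det J = -466.000).
Solving J·Δ = −F gives Δ = (-1.438, -0.082).

(-1.438, -0.082)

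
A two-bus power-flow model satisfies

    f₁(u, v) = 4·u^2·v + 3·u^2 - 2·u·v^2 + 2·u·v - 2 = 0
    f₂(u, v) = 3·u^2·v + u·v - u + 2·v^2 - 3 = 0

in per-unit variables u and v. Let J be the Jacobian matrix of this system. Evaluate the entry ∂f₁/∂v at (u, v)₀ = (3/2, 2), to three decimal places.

∂f₁/∂v = 4·u^2 - 4·u·v + 2·u.
At (3/2, 2) this is 0.000.

0.000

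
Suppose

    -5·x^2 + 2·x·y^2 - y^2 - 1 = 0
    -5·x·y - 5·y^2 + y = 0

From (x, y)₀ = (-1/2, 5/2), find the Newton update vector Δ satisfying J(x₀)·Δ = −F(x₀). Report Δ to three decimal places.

At (-1/2, 5/2): F = (-14.750, -22.500).
Jacobian J = [[-10·x + 2·y^2, 4·x·y - 2·y], [-5·y, -5·x - 10·y + 1]].
At the point, J = [[17.500, -10.000], [-12.500, -21.500]] (det J = -501.250).
Solving J·Δ = −F gives Δ = (0.184, -1.153).

(0.184, -1.153)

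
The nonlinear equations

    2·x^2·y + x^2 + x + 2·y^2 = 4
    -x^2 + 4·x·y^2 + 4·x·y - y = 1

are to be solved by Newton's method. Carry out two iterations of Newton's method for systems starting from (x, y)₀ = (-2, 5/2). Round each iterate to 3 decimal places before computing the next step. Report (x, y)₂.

(-2.437, -0.174)

At (-2, 5/2): F = (30.500, -77.500).
Jacobian J = [[4·x·y + 2·x + 1, 2·x^2 + 4·y], [-2·x + 4·y^2 + 4·y, 8·x·y + 4·x - 1]].
At the point, J = [[-23.000, 18.000], [39.000, -49.000]] (det J = 425.000).
Solving J·Δ = −F gives Δ = (0.234, -1.395).
Then the next iterate is (x, y)₁ = (-1.766, 1.105).
Round to (-1.766, 1.105) and repeat: F = (6.68726, -21.65480), J = [[-10.33772, 10.65751], [12.83610, -23.67544]].
Δ = (-0.671, -1.279), so (x, y)₂ = (-2.437, -0.174).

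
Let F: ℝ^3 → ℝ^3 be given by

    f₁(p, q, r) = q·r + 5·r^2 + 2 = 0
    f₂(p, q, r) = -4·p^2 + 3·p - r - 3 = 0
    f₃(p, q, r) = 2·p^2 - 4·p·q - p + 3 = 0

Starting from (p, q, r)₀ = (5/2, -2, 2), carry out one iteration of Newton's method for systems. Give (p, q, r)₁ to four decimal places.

At (5/2, -2, 2): F = (18.0000, -22.5000, 33.0000).
Jacobian J = [[0, r, q + 10·r], [-8·p + 3, 0, -1], [4·p - 4·q - 1, -4·p, 0]].
At the point, J = [[0.0000, 2.0000, 18.0000], [-17.0000, 0.0000, -1.0000], [17.0000, -10.0000, 0.0000]] (det J = 3026.0000).
Solving J·Δ = −F gives Δ = (-1.2571, 1.1629, -1.1292).
Then the next iterate is (p, q, r)₁ = (1.2429, -0.8371, 0.8708).

(1.2429, -0.8371, 0.8708)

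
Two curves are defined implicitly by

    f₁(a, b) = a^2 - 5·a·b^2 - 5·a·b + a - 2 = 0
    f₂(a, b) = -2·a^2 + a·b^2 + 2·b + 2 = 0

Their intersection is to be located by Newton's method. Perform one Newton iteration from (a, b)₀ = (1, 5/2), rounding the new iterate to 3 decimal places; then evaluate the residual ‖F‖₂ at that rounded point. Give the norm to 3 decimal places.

8.705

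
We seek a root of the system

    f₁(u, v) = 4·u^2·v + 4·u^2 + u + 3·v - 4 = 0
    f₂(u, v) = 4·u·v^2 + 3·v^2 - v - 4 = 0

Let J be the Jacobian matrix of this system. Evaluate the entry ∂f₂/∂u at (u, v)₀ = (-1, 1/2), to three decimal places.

1.000

∂f₂/∂u = 4·v^2.
At (-1, 1/2) this is 1.000.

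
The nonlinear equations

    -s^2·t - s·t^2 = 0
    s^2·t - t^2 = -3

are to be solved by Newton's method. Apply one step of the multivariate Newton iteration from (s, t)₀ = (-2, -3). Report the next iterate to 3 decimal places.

(-1.333, -2.000)

At (-2, -3): F = (30.000, -18.000).
Jacobian J = [[-2·s·t - t^2, -s^2 - 2·s·t], [2·s·t, s^2 - 2·t]].
At the point, J = [[-21.000, -16.000], [12.000, 10.000]] (det J = -18.000).
Solving J·Δ = −F gives Δ = (0.667, 1.000).
Then the next iterate is (s, t)₁ = (-1.333, -2.000).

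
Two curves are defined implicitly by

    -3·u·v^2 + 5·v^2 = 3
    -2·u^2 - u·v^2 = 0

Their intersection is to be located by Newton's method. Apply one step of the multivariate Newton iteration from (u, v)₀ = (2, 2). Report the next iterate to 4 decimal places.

At (2, 2): F = (-7.0000, -16.0000).
Jacobian J = [[-3·v^2, -6·u·v + 10·v], [-4·u - v^2, -2·u·v]].
At the point, J = [[-12.0000, -4.0000], [-12.0000, -8.0000]] (det J = 48.0000).
Solving J·Δ = −F gives Δ = (0.1667, -2.2500).
Then the next iterate is (u, v)₁ = (2.1667, -0.2500).

(2.1667, -0.2500)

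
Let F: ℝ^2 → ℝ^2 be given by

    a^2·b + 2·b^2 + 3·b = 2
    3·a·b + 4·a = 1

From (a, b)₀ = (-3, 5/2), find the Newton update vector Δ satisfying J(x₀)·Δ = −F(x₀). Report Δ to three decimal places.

(3.530, 0.566)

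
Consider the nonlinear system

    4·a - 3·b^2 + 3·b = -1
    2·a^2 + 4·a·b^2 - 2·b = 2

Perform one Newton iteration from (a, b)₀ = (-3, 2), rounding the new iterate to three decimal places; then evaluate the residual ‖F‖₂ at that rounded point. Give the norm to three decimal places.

3.101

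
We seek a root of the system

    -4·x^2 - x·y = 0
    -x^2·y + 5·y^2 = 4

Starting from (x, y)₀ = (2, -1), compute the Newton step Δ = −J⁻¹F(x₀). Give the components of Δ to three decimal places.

At (2, -1): F = (-14.000, 5.000).
Jacobian J = [[-8·x - y, -x], [-2·x·y, -x^2 + 10·y]].
At the point, J = [[-15.000, -2.000], [4.000, -14.000]] (det J = 218.000).
Solving J·Δ = −F gives Δ = (-0.945, 0.087).

(-0.945, 0.087)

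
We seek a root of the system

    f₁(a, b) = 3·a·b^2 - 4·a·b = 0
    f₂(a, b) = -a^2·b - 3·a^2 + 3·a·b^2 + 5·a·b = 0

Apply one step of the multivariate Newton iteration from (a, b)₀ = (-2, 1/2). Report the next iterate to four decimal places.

At (-2, 1/2): F = (2.5000, -20.5000).
Jacobian J = [[3·b^2 - 4·b, 6·a·b - 4·a], [-2·a·b - 6·a + 3·b^2 + 5·b, -a^2 + 6·a·b + 5·a]].
At the point, J = [[-1.2500, 2.0000], [17.2500, -20.0000]] (det J = -9.5000).
Solving J·Δ = −F gives Δ = (-0.9474, -1.8421).
Then the next iterate is (a, b)₁ = (-2.9474, -1.3421).

(-2.9474, -1.3421)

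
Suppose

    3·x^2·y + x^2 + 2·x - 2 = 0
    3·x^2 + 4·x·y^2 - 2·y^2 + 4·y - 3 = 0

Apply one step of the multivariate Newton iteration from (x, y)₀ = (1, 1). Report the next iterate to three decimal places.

(0.720, 0.600)

At (1, 1): F = (4.000, 6.000).
Jacobian J = [[6·x·y + 2·x + 2, 3·x^2], [6·x + 4·y^2, 8·x·y - 4·y + 4]].
At the point, J = [[10.000, 3.000], [10.000, 8.000]] (det J = 50.000).
Solving J·Δ = −F gives Δ = (-0.280, -0.400).
Then the next iterate is (x, y)₁ = (0.720, 0.600).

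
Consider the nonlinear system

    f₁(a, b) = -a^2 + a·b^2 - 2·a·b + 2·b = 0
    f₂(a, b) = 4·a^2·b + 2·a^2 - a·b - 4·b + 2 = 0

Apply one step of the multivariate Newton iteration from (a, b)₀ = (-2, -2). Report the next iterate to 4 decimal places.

At (-2, -2): F = (-24.0000, -18.0000).
Jacobian J = [[-2·a + b^2 - 2·b, 2·a·b - 2·a + 2], [8·a·b + 4·a - b, 4·a^2 - a - 4]].
At the point, J = [[12.0000, 14.0000], [26.0000, 14.0000]] (det J = -196.0000).
Solving J·Δ = −F gives Δ = (-0.4286, 2.0816).
Then the next iterate is (a, b)₁ = (-2.4286, 0.0816).

(-2.4286, 0.0816)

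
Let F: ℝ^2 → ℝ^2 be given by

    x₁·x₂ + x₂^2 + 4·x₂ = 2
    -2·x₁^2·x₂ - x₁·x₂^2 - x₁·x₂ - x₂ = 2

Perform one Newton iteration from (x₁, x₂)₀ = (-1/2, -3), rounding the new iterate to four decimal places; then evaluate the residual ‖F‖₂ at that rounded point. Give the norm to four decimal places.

At (-1/2, -3): F = (-3.5000, 5.5000).
Jacobian J = [[x₂, x₁ + 2·x₂ + 4], [-4·x₁·x₂ - x₂^2 - x₂, -2·x₁^2 - 2·x₁·x₂ - x₁ - 1]].
At the point, J = [[-3.0000, -2.5000], [-12.0000, -4.0000]] (det J = -18.0000).
Solving J·Δ = −F gives Δ = (1.5417, -3.2500).
Then the next iterate is (x₁, x₂)₁ = (1.0417, -6.2500).
Re-evaluating at (1.0417, -6.2500): F = (5.551875, -16.366545), so ‖F‖₂ = 17.2826.

17.2826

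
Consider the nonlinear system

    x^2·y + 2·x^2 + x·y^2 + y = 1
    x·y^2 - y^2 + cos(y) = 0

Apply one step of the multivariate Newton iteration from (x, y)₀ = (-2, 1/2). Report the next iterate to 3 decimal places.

(-1.045, 0.605)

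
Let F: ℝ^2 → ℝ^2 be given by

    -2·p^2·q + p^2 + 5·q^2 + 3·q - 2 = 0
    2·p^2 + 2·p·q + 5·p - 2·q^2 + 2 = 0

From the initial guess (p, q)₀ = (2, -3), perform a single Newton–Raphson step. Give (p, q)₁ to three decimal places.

(1.074, -1.970)

At (2, -3): F = (62.000, -10.000).
Jacobian J = [[-4·p·q + 2·p, -2·p^2 + 10·q + 3], [4·p + 2·q + 5, 2·p - 4·q]].
At the point, J = [[28.000, -35.000], [7.000, 16.000]] (det J = 693.000).
Solving J·Δ = −F gives Δ = (-0.926, 1.030).
Then the next iterate is (p, q)₁ = (1.074, -1.970).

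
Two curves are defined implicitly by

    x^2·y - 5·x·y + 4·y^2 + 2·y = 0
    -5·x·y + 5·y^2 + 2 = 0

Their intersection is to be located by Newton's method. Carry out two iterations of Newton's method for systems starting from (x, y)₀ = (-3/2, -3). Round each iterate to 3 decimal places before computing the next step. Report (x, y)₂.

(0.015, -0.249)

At (-3/2, -3): F = (0.750, 24.500).
Jacobian J = [[2·x·y - 5·y, x^2 - 5·x + 8·y + 2], [-5·y, -5·x + 10·y]].
At the point, J = [[24.000, -12.250], [15.000, -22.500]] (det J = -356.250).
Solving J·Δ = −F gives Δ = (0.795, 1.619).
Then the next iterate is (x, y)₁ = (-0.705, -1.381).
Round to (-0.705, -1.381) and repeat: F = (-0.68777, 6.66778), J = [[8.85221, -5.02598], [6.905, -10.285]].
Δ = (0.720, 1.132), so (x, y)₂ = (0.015, -0.249).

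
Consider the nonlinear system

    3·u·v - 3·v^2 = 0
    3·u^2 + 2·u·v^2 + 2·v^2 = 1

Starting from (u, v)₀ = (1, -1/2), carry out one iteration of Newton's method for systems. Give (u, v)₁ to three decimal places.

(0.727, -0.193)

At (1, -1/2): F = (-2.250, 3.000).
Jacobian J = [[3·v, 3·u - 6·v], [6·u + 2·v^2, 4·u·v + 4·v]].
At the point, J = [[-1.500, 6.000], [6.500, -4.000]] (det J = -33.000).
Solving J·Δ = −F gives Δ = (-0.273, 0.307).
Then the next iterate is (u, v)₁ = (0.727, -0.193).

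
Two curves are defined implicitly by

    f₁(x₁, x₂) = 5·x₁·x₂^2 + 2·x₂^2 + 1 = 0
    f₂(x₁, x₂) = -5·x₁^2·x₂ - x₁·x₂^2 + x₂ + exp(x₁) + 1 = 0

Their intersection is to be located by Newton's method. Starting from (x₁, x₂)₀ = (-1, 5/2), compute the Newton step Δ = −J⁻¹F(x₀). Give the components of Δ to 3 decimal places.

At (-1, 5/2): F = (-17.750, -2.38212).
Jacobian J = [[5·x₂^2, 10·x₁·x₂ + 4·x₂], [-10·x₁·x₂ - x₂^2 + exp(x₁), -5·x₁^2 - 2·x₁·x₂ + 1]].
At the point, J = [[31.250, -15.000], [19.11788, 1.000]] (det J = 318.01819).
Solving J·Δ = −F gives Δ = (0.168, -0.833).

(0.168, -0.833)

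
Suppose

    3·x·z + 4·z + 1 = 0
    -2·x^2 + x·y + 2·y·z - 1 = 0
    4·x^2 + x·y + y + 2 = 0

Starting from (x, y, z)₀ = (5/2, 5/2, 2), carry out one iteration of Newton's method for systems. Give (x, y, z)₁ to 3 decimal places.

At (5/2, 5/2, 2): F = (24.000, 2.750, 35.750).
Jacobian J = [[3·z, 0, 3·x + 4], [-4·x + y, x + 2·z, 2·y], [8·x + y, x + 1, 0]].
At the point, J = [[6.000, 0.000, 11.500], [-7.500, 6.500, 5.000], [22.500, 3.500, 0.000]] (det J = -2088.750).
Solving J·Δ = −F gives Δ = (-1.427, -1.038, -1.342).
Then the next iterate is (x, y, z)₁ = (1.073, 1.462, 0.658).

(1.073, 1.462, 0.658)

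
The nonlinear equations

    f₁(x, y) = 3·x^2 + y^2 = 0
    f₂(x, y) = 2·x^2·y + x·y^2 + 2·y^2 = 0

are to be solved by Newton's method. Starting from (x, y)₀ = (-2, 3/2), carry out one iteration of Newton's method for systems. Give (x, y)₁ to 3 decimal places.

(-0.831, 1.424)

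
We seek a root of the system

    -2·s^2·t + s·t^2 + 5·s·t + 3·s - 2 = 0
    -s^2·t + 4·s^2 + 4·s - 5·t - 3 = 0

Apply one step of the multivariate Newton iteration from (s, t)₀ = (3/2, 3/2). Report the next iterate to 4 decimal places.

(0.7625, 0.4854)

At (3/2, 3/2): F = (10.3750, 1.1250).
Jacobian J = [[-4·s·t + t^2 + 5·t + 3, -2·s^2 + 2·s·t + 5·s], [-2·s·t + 8·s + 4, -s^2 - 5]].
At the point, J = [[3.7500, 7.5000], [11.5000, -7.2500]] (det J = -113.4375).
Solving J·Δ = −F gives Δ = (-0.7375, -1.0146).
Then the next iterate is (s, t)₁ = (0.7625, 0.4854).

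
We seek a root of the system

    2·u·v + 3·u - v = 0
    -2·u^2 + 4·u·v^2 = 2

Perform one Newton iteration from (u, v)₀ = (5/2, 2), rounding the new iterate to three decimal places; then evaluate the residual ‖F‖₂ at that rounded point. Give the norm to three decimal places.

3.147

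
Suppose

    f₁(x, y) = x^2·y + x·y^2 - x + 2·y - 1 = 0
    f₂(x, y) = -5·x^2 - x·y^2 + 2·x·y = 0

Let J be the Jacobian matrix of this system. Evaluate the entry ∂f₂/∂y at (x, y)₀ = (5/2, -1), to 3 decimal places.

10.000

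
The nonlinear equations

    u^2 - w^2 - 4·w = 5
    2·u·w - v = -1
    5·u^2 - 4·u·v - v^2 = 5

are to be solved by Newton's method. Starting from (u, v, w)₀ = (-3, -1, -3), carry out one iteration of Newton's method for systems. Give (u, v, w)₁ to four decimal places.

(-1.3398, 0.1547, -1.5193)

At (-3, -1, -3): F = (7.0000, 20.0000, 27.0000).
Jacobian J = [[2·u, 0, -2·w - 4], [2·w, -1, 2·u], [10·u - 4·v, -4·u - 2·v, 0]].
At the point, J = [[-6.0000, 0.0000, 2.0000], [-6.0000, -1.0000, -6.0000], [-26.0000, 14.0000, 0.0000]] (det J = -724.0000).
Solving J·Δ = −F gives Δ = (1.6602, 1.1547, 1.4807).
Then the next iterate is (u, v, w)₁ = (-1.3398, 0.1547, -1.5193).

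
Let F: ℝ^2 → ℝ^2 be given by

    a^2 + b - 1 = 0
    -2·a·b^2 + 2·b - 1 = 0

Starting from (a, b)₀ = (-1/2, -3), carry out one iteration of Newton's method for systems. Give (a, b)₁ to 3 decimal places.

At (-1/2, -3): F = (-3.750, 2.000).
Jacobian J = [[2·a, 1], [-2·b^2, -4·a·b + 2]].
At the point, J = [[-1.000, 1.000], [-18.000, -4.000]] (det J = 22.000).
Solving J·Δ = −F gives Δ = (-0.591, 3.159).
Then the next iterate is (a, b)₁ = (-1.091, 0.159).

(-1.091, 0.159)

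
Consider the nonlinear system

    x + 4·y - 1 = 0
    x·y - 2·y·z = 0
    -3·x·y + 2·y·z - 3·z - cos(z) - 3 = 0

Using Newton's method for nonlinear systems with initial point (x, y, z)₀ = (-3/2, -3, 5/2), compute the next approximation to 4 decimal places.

(0.5108, 0.1223, 3.6379)

At (-3/2, -3, 5/2): F = (-14.5000, 19.5000, -38.198856).
Jacobian J = [[1, 4, 0], [y, x - 2·z, -2·y], [-3·y, -3·x + 2·z, 2·y + sin(z) - 3]].
At the point, J = [[1.0000, 4.0000, 0.0000], [-3.0000, -6.5000, 6.0000], [9.0000, 9.5000, -8.401528]] (det J = 112.791597).
Solving J·Δ = −F gives Δ = (2.0108, 3.1223, 1.1379).
Then the next iterate is (x, y, z)₁ = (0.5108, 0.1223, 3.6379).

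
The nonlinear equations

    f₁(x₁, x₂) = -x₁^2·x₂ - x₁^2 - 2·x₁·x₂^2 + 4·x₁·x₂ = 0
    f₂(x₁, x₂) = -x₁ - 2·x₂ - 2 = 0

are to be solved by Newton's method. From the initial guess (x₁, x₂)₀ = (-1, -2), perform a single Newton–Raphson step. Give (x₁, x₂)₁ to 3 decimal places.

At (-1, -2): F = (17.000, 3.000).
Jacobian J = [[-2·x₁·x₂ - 2·x₁ - 2·x₂^2 + 4·x₂, -x₁^2 - 4·x₁·x₂ + 4·x₁], [-1, -2]].
At the point, J = [[-18.000, -13.000], [-1.000, -2.000]] (det J = 23.000).
Solving J·Δ = −F gives Δ = (-0.217, 1.609).
Then the next iterate is (x₁, x₂)₁ = (-1.217, -0.391).

(-1.217, -0.391)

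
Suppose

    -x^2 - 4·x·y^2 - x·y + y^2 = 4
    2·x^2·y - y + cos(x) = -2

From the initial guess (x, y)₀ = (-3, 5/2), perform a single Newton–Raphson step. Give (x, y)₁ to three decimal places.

(-1.996, 1.703)

At (-3, 5/2): F = (75.750, 43.51001).
Jacobian J = [[-2·x - 4·y^2 - y, -8·x·y - x + 2·y], [4·x·y - sin(x), 2·x^2 - 1]].
At the point, J = [[-21.500, 68.000], [-29.85888, 17.000]] (det J = 1664.90384).
Solving J·Δ = −F gives Δ = (1.004, -0.797).
Then the next iterate is (x, y)₁ = (-1.996, 1.703).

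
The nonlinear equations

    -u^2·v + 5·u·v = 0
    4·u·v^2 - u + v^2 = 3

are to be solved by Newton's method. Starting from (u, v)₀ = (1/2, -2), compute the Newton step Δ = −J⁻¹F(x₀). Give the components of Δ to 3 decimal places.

At (1/2, -2): F = (-4.500, 8.500).
Jacobian J = [[-2·u·v + 5·v, -u^2 + 5·u], [4·v^2 - 1, 8·u·v + 2·v]].
At the point, J = [[-8.000, 2.250], [15.000, -12.000]] (det J = 62.250).
Solving J·Δ = −F gives Δ = (-0.560, 0.008).

(-0.560, 0.008)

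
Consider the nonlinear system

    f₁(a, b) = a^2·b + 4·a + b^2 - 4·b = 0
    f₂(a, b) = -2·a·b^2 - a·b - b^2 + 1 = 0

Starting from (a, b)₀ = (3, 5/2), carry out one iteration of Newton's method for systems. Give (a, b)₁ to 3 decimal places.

(1.836, 1.637)

At (3, 5/2): F = (30.750, -50.250).
Jacobian J = [[2·a·b + 4, a^2 + 2·b - 4], [-2·b^2 - b, -4·a·b - a - 2·b]].
At the point, J = [[19.000, 10.000], [-15.000, -38.000]] (det J = -572.000).
Solving J·Δ = −F gives Δ = (-1.164, -0.863).
Then the next iterate is (a, b)₁ = (1.836, 1.637).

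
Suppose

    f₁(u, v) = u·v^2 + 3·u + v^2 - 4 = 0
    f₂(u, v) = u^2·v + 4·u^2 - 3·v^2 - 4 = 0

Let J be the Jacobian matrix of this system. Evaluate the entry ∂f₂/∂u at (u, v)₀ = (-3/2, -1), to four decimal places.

∂f₂/∂u = 2·u·v + 8·u.
At (-3/2, -1) this is -9.0000.

-9.0000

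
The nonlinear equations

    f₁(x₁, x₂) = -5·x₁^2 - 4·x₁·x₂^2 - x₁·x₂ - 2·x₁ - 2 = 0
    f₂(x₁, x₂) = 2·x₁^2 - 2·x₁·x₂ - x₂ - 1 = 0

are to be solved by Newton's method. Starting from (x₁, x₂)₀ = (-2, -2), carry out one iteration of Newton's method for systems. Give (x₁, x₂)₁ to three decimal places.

At (-2, -2): F = (10.000, 1.000).
Jacobian J = [[-10·x₁ - 4·x₂^2 - x₂ - 2, -8·x₁·x₂ - x₁], [4·x₁ - 2·x₂, -2·x₁ - 1]].
At the point, J = [[4.000, -30.000], [-4.000, 3.000]] (det J = -108.000).
Solving J·Δ = −F gives Δ = (0.556, 0.407).
Then the next iterate is (x₁, x₂)₁ = (-1.444, -1.593).

(-1.444, -1.593)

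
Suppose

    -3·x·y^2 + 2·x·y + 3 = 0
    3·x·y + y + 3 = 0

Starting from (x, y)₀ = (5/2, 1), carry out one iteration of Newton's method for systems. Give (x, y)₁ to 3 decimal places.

At (5/2, 1): F = (0.500, 11.500).
Jacobian J = [[-3·y^2 + 2·y, -6·x·y + 2·x], [3·y, 3·x + 1]].
At the point, J = [[-1.000, -10.000], [3.000, 8.500]] (det J = 21.500).
Solving J·Δ = −F gives Δ = (-5.547, 0.605).
Then the next iterate is (x, y)₁ = (-3.047, 1.605).

(-3.047, 1.605)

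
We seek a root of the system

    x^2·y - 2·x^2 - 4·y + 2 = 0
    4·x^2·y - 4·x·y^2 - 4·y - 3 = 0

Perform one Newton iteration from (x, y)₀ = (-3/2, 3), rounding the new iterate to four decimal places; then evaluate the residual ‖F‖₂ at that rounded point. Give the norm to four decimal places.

At (-3/2, 3): F = (-7.7500, 66.0000).
Jacobian J = [[2·x·y - 4·x, x^2 - 4], [8·x·y - 4·y^2, 4·x^2 - 8·x·y - 4]].
At the point, J = [[-3.0000, -1.7500], [-72.0000, 41.0000]] (det J = -249.0000).
Solving J·Δ = −F gives Δ = (-0.8122, -3.0361).
Then the next iterate is (x, y)₁ = (-2.3122, -0.0361).
Re-evaluating at (-2.3122, -0.0361): F = (-8.741138, -3.615548), so ‖F‖₂ = 9.4594.

9.4594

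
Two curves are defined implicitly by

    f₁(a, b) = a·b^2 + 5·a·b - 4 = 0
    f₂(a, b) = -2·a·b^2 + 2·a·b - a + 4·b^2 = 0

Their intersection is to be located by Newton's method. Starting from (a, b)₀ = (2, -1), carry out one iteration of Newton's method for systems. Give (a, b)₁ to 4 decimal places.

At (2, -1): F = (-12.0000, -6.0000).
Jacobian J = [[b^2 + 5·b, 2·a·b + 5·a], [-2·b^2 + 2·b - 1, -4·a·b + 2·a + 8·b]].
At the point, J = [[-4.0000, 6.0000], [-5.0000, 4.0000]] (det J = 14.0000).
Solving J·Δ = −F gives Δ = (0.8571, 2.5714).
Then the next iterate is (a, b)₁ = (2.8571, 1.5714).

(2.8571, 1.5714)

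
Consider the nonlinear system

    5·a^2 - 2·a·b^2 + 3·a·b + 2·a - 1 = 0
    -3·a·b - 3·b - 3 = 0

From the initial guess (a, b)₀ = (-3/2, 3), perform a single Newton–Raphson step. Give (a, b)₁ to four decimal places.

(-1.6229, 1.2627)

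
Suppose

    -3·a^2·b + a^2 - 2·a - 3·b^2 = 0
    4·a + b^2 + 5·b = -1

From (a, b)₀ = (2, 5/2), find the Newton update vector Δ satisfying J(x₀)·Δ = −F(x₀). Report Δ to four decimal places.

At (2, 5/2): F = (-48.7500, 27.7500).
Jacobian J = [[-6·a·b + 2·a - 2, -3·a^2 - 6·b], [4, 2·b + 5]].
At the point, J = [[-28.0000, -27.0000], [4.0000, 10.0000]] (det J = -172.0000).
Solving J·Δ = −F gives Δ = (1.5218, -3.3837).

(1.5218, -3.3837)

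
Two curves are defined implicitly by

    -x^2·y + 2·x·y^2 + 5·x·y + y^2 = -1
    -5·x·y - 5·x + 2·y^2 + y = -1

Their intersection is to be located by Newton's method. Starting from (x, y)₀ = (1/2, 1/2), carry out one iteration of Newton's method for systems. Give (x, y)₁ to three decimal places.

At (1/2, 1/2): F = (2.625, -1.750).
Jacobian J = [[-2·x·y + 2·y^2 + 5·y, -x^2 + 4·x·y + 5·x + 2·y], [-5·y - 5, -5·x + 4·y + 1]].
At the point, J = [[2.500, 4.250], [-7.500, 0.500]] (det J = 33.125).
Solving J·Δ = −F gives Δ = (-0.264, -0.462).
Then the next iterate is (x, y)₁ = (0.236, 0.038).

(0.236, 0.038)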